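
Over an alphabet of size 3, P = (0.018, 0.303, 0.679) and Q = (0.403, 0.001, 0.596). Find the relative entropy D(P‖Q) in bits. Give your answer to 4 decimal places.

D(P‖Q) = Σ p·log₂(p/q).
  0.018·log₂(0.018/0.403) = -0.08072
  0.303·log₂(0.303/0.001) = 2.49768
  0.679·log₂(0.679/0.596) = 0.12772
D(P‖Q) = 2.5447 bits.

2.5447 bits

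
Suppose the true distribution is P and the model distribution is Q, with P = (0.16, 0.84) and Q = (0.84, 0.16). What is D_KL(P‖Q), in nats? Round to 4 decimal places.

1.1276 nats

D(P‖Q) = Σ p·ln(p/q).
  0.16·ln(0.16/0.84) = -0.26532
  0.84·ln(0.84/0.16) = 1.39291
D(P‖Q) = 1.1276 nats.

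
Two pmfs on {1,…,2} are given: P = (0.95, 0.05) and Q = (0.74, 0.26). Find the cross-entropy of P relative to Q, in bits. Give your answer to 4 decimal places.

H(P,Q) = −Σ p·log₂ q.
  −0.95·log₂(0.74) = 0.41268
  −0.05·log₂(0.26) = 0.09717
H(P,Q) = 0.5099 bits.

0.5099 bits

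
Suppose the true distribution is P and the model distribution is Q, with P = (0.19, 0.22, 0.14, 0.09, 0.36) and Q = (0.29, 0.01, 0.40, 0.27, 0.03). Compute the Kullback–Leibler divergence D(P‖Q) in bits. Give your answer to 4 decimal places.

D(P‖Q) = Σ p·log₂(p/q).
  0.19·log₂(0.19/0.29) = -0.11591
  0.22·log₂(0.22/0.01) = 0.98107
  0.14·log₂(0.14/0.40) = -0.21204
  0.09·log₂(0.09/0.27) = -0.14265
  0.36·log₂(0.36/0.03) = 1.29059
D(P‖Q) = 1.8011 bits.

1.8011 bits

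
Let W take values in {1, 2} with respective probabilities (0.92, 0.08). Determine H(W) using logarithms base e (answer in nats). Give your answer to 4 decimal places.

0.2788 nats

H(W) = −Σ p·ln p.
  −(0.92)·ln(0.92) = 0.07671
  −(0.08)·ln(0.08) = 0.20206
Sum: 0.07671 + 0.20206 = 0.2788 nats.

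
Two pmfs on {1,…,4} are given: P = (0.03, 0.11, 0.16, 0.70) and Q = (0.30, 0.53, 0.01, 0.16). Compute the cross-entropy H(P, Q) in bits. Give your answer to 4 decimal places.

3.0666 bits

H(P,Q) = −Σ p·log₂ q.
  −0.03·log₂(0.30) = 0.05211
  −0.11·log₂(0.53) = 0.10075
  −0.16·log₂(0.01) = 1.06302
  −0.70·log₂(0.16) = 1.85070
H(P,Q) = 3.0666 bits.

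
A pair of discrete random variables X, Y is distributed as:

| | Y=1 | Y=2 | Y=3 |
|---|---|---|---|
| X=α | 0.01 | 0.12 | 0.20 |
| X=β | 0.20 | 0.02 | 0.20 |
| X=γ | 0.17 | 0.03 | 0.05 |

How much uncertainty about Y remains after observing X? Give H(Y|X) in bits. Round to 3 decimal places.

Marginals: p(X) = (0.3300, 0.4200, 0.2500), p(Y) = (0.3800, 0.1700, 0.4500).
H(Y|X) = Σ p(X) · H(Y|X=·).
  X=α: p=0.3300, H(Y|X=α) = 1.1214
  X=β: p=0.4200, H(Y|X=β) = 1.2286
  X=γ: p=0.2500, H(Y|X=γ) = 1.2098
Weighted sum = 1.189 bits.

1.189 bits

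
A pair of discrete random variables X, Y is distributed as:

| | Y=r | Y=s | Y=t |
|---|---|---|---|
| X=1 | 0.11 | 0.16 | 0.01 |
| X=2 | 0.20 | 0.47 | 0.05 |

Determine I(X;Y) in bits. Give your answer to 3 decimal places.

0.011 bits

Marginals: p(X) = (0.2800, 0.7200), p(Y) = (0.3100, 0.6300, 0.0600).
I(X;Y) = H(X) + H(Y) − H(X,Y).
H(X) = 0.8555, H(Y) = 1.1873, H(X,Y) = 2.0322.
I(X;Y) = 0.8555 + 1.1873 − 2.0322 = 0.011 bits.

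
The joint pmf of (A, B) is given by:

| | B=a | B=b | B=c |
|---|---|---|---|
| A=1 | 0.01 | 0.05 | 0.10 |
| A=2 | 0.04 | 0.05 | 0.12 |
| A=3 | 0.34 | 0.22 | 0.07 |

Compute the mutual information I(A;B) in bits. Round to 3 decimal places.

0.228 bits

Marginals: p(A) = (0.1600, 0.2100, 0.6300), p(B) = (0.3900, 0.3200, 0.2900).
I(A;B) = H(A) + H(B) − H(A,B).
H(A) = 1.3158, H(B) = 1.5737, H(A,B) = 2.6619.
I(A;B) = 1.3158 + 1.5737 − 2.6619 = 0.228 bits.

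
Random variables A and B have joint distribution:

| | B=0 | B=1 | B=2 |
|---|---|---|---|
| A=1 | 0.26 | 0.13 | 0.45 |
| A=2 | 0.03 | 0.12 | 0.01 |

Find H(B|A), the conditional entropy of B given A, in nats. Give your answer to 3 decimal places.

0.941 nats

Chain rule: H(B|A) = H(A,B) − H(A).
Marginals: p(A) = (0.8400, 0.1600), p(B) = (0.2900, 0.2500, 0.4600).
H(A,B) = 1.3805 nats; H(A) = 0.4397 nats.
H(B|A) = 1.3805 − 0.4397 = 0.941 nats.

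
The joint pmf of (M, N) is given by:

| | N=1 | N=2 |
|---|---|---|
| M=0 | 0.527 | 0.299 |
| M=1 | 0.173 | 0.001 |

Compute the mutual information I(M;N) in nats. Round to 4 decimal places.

0.0640 nats

Marginals: p(M) = (0.8260, 0.1740), p(N) = (0.7000, 0.3000).
I(M;N) = Σ p(x,y)·ln[p(x,y)/(p(x)p(y))].
  (0,1): 0.527·ln(0.9114) = -0.04886
  (0,2): 0.299·ln(1.2066) = 0.05616
  (1,1): 0.173·ln(1.4204) = 0.06071
  (1,2): 0.001·ln(0.0192) = -0.00396
Sum = 0.0640 nats.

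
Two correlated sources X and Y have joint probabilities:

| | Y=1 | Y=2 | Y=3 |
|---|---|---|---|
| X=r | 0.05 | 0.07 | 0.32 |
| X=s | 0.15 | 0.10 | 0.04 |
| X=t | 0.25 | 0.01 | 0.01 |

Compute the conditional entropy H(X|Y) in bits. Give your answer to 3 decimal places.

1.078 bits

Chain rule: H(X|Y) = H(X,Y) − H(Y).
Marginals: p(X) = (0.4400, 0.2900, 0.2700), p(Y) = (0.4500, 0.1800, 0.3700).
H(X,Y) = 2.5721 bits; H(Y) = 1.4944 bits.
H(X|Y) = 2.5721 − 1.4944 = 1.078 bits.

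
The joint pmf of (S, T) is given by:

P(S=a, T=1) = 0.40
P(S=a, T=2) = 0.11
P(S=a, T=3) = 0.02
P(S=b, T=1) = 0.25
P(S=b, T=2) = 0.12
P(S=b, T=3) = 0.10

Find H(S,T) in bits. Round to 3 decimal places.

H(S,T) = −Σ p(x,y)·log₂ p(x,y) over all 6 cells.
  cell (a,1): −0.40·log₂0.40 = 0.5288
  cell (a,2): −0.11·log₂0.11 = 0.3503
  cell (a,3): −0.02·log₂0.02 = 0.1129
  cell (b,1): −0.25·log₂0.25 = 0.5000
  cell (b,2): −0.12·log₂0.12 = 0.3671
  cell (b,3): −0.10·log₂0.10 = 0.3322
Sum = 2.191 bits.

2.191 bits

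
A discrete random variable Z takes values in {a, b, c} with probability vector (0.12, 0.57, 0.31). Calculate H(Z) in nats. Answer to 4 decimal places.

0.9379 nats

H(Z) = −Σ p·ln p.
  −(0.12)·ln(0.12) = 0.25443
  −(0.57)·ln(0.57) = 0.32041
  −(0.31)·ln(0.31) = 0.36307
Sum: 0.25443 + 0.32041 + 0.36307 = 0.9379 nats.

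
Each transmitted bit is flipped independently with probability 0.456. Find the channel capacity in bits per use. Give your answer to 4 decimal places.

0.0056 bits

Binary symmetric channel: C = 1 − h₂(ε) where h₂ is the binary entropy function.
h₂(0.456) = −0.456·log₂0.456 − 0.544·log₂0.544 = 0.9944.
C = 1 − 0.9944 = 0.0056 bits per channel use.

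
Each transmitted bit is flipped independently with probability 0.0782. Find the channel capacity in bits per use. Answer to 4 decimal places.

Binary symmetric channel: C = 1 − h₂(ε) where h₂ is the binary entropy function.
h₂(0.0782) = −0.0782·log₂0.0782 − 0.9218·log₂0.9218 = 0.3958.
C = 1 − 0.3958 = 0.6042 bits per channel use.

0.6042 bits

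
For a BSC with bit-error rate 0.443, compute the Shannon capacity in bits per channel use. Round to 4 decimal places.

0.0094 bits

Binary symmetric channel: C = 1 − h₂(ε) where h₂ is the binary entropy function.
h₂(0.443) = −0.443·log₂0.443 − 0.557·log₂0.557 = 0.9906.
C = 1 − 0.9906 = 0.0094 bits per channel use.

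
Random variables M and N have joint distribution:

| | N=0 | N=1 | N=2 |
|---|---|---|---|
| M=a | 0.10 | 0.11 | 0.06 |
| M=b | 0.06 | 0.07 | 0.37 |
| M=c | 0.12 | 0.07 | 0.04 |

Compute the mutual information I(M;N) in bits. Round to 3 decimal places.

Marginals: p(M) = (0.2700, 0.5000, 0.2300), p(N) = (0.2800, 0.2500, 0.4700).
I(M;N) = H(M) + H(N) − H(M,N).
H(M) = 1.4977, H(N) = 1.5262, H(M,N) = 2.7902.
I(M;N) = 1.4977 + 1.5262 − 2.7902 = 0.234 bits.

0.234 bits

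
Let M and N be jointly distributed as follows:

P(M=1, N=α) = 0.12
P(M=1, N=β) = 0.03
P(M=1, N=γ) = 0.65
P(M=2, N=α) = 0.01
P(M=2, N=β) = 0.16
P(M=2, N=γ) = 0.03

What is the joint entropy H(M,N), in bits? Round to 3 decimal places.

1.564 bits

H(M,N) = −Σ p(x,y)·log₂ p(x,y) over all 6 cells.
  cell (1,α): −0.12·log₂0.12 = 0.3671
  cell (1,β): −0.03·log₂0.03 = 0.1518
  cell (1,γ): −0.65·log₂0.65 = 0.4040
  cell (2,α): −0.01·log₂0.01 = 0.0664
  cell (2,β): −0.16·log₂0.16 = 0.4230
  cell (2,γ): −0.03·log₂0.03 = 0.1518
Sum = 1.564 bits.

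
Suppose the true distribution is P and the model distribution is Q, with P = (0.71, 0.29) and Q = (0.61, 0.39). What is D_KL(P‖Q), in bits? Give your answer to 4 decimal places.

0.0315 bits

D(P‖Q) = Σ p·log₂(p/q).
  0.71·log₂(0.71/0.61) = 0.15550
  0.29·log₂(0.29/0.39) = -0.12395
D(P‖Q) = 0.0315 bits.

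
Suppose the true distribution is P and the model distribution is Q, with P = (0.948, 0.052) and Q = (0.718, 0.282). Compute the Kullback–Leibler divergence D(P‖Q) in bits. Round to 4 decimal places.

D(P‖Q) = Σ p·log₂(p/q).
  0.948·log₂(0.948/0.718) = 0.38006
  0.052·log₂(0.052/0.282) = -0.12683
D(P‖Q) = 0.2532 bits.

0.2532 bits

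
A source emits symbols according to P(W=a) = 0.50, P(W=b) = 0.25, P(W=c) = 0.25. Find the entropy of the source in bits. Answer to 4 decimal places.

1.5000 bits

H(W) = −Σ p·log₂ p.
  −(0.50)·log₂(0.50) = 0.50000
  −(0.25)·log₂(0.25) = 0.50000
  −(0.25)·log₂(0.25) = 0.50000
Sum: 0.50000 + 0.50000 + 0.50000 = 1.5000 bits.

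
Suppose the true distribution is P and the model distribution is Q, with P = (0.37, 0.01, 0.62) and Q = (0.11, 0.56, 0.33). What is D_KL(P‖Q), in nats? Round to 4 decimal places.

0.7996 nats

D(P‖Q) = Σ p·ln(p/q).
  0.37·ln(0.37/0.11) = 0.44882
  0.01·ln(0.01/0.56) = -0.04025
  0.62·ln(0.62/0.33) = 0.39099
D(P‖Q) = 0.7996 nats.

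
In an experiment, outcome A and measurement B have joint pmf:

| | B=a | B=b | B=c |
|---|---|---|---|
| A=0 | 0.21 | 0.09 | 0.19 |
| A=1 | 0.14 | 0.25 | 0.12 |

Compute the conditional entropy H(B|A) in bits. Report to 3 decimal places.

1.505 bits

Chain rule: H(B|A) = H(A,B) − H(A).
Marginals: p(A) = (0.4900, 0.5100), p(B) = (0.3500, 0.3400, 0.3100).
H(A,B) = 2.5049 bits; H(A) = 0.9997 bits.
H(B|A) = 2.5049 − 0.9997 = 1.505 bits.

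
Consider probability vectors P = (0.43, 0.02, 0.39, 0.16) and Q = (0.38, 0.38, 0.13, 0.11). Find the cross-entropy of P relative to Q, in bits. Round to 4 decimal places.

2.2856 bits

H(P,Q) = −Σ p·log₂ q.
  −0.43·log₂(0.38) = 0.60025
  −0.02·log₂(0.38) = 0.02792
  −0.39·log₂(0.13) = 1.14793
  −0.16·log₂(0.11) = 0.50951
H(P,Q) = 2.2856 bits.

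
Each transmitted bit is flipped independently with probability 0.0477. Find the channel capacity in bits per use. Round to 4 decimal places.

0.7235 bits

Binary symmetric channel: C = 1 − h₂(ε) where h₂ is the binary entropy function.
h₂(0.0477) = −0.0477·log₂0.0477 − 0.9523·log₂0.9523 = 0.2765.
C = 1 − 0.2765 = 0.7235 bits per channel use.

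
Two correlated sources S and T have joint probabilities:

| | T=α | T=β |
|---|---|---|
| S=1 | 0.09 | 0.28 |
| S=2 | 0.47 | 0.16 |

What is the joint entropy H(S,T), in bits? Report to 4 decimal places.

H(S,T) = −Σ p(x,y)·log₂ p(x,y) over all 4 cells.
  cell (1,α): −0.09·log₂0.09 = 0.31265
  cell (1,β): −0.28·log₂0.28 = 0.51422
  cell (2,α): −0.47·log₂0.47 = 0.51196
  cell (2,β): −0.16·log₂0.16 = 0.42302
Sum = 1.7618 bits.

1.7618 bits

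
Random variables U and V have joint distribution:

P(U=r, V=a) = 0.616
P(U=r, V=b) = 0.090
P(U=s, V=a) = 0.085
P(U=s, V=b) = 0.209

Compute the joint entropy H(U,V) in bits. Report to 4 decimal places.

1.5175 bits

H(U,V) = −Σ p(x,y)·log₂ p(x,y) over all 4 cells.
  cell (r,a): −0.616·log₂0.616 = 0.43058
  cell (r,b): −0.090·log₂0.090 = 0.31265
  cell (s,a): −0.085·log₂0.085 = 0.30229
  cell (s,b): −0.209·log₂0.209 = 0.47201
Sum = 1.5175 bits.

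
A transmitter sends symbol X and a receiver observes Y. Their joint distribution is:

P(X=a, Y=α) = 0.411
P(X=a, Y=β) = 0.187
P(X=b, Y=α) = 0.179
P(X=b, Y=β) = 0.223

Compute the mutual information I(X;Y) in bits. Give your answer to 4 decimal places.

0.0420 bits

Marginals: p(X) = (0.5980, 0.4020), p(Y) = (0.5900, 0.4100).
I(X;Y) = H(X) + H(Y) − H(X,Y).
H(X) = 0.9721, H(Y) = 0.9765, H(X,Y) = 1.9066.
I(X;Y) = 0.9721 + 0.9765 − 1.9066 = 0.0420 bits.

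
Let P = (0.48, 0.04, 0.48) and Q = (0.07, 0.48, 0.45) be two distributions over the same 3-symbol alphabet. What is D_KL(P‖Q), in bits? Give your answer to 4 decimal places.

D(P‖Q) = Σ p·log₂(p/q).
  0.48·log₂(0.48/0.07) = 1.33325
  0.04·log₂(0.04/0.48) = -0.14340
  0.48·log₂(0.48/0.45) = 0.04469
D(P‖Q) = 1.2345 bits.

1.2345 bits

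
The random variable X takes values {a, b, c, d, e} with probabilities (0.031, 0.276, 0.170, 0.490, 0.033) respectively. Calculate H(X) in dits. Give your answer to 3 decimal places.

0.533 dits

H(X) = −Σ p·log₁₀ p.
  −(0.031)·log₁₀(0.031) = 0.0468
  −(0.276)·log₁₀(0.276) = 0.1543
  −(0.170)·log₁₀(0.170) = 0.1308
  −(0.490)·log₁₀(0.490) = 0.1518
  −(0.033)·log₁₀(0.033) = 0.0489
Sum: 0.0468 + 0.1543 + 0.1308 + 0.1518 + 0.0489 = 0.533 dits.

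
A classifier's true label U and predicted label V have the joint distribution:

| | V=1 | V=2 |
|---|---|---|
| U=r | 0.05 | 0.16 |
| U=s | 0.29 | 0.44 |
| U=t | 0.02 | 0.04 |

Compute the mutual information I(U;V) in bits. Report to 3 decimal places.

0.014 bits

Marginals: p(U) = (0.2100, 0.7300, 0.0600), p(V) = (0.3600, 0.6400).
I(U;V) = H(U) + H(V) − H(U,V).
H(U) = 1.0478, H(V) = 0.9427, H(U,V) = 1.9768.
I(U;V) = 1.0478 + 0.9427 − 1.9768 = 0.014 bits.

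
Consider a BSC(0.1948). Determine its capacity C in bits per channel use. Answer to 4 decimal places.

0.2886 bits

Binary symmetric channel: C = 1 − h₂(ε) where h₂ is the binary entropy function.
h₂(0.1948) = −0.1948·log₂0.1948 − 0.8052·log₂0.8052 = 0.7114.
C = 1 − 0.7114 = 0.2886 bits per channel use.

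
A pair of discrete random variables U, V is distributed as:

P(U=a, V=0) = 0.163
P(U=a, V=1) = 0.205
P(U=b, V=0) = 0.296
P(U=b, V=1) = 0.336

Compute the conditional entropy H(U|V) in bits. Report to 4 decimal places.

Marginals: p(U) = (0.3680, 0.6320), p(V) = (0.4590, 0.5410).
H(U|V) = Σ p(V) · H(U|V=·).
  V=0: p=0.4590, H(U|V=0) = 0.9386
  V=1: p=0.5410, H(U|V=1) = 0.9573
Weighted sum = 0.9487 bits.

0.9487 bits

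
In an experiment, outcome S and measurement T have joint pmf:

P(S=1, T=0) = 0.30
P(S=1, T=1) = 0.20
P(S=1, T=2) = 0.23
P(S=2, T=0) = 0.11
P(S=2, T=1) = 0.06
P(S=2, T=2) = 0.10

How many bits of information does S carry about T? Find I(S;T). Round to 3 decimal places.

0.003 bits

Marginals: p(S) = (0.7300, 0.2700), p(T) = (0.4100, 0.2600, 0.3300).
I(S;T) = H(S) + H(T) − H(S,T).
H(S) = 0.8415, H(T) = 1.5605, H(S,T) = 2.3992.
I(S;T) = 0.8415 + 1.5605 − 2.3992 = 0.003 bits.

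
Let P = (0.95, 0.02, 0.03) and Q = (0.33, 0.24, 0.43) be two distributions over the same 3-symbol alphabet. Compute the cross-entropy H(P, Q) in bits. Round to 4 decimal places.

H(P,Q) = −Σ p·log₂ q.
  −0.95·log₂(0.33) = 1.51949
  −0.02·log₂(0.24) = 0.04118
  −0.03·log₂(0.43) = 0.03653
H(P,Q) = 1.5972 bits.

1.5972 bits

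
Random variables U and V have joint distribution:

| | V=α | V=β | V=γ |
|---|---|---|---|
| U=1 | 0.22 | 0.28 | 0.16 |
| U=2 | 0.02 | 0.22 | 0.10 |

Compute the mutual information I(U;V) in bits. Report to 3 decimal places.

Marginals: p(U) = (0.6600, 0.3400), p(V) = (0.2400, 0.5000, 0.2600).
I(U;V) = H(U) + H(V) − H(U,V).
H(U) = 0.9248, H(V) = 1.4994, H(U,V) = 2.3435.
I(U;V) = 0.9248 + 1.4994 − 2.3435 = 0.081 bits.

0.081 bits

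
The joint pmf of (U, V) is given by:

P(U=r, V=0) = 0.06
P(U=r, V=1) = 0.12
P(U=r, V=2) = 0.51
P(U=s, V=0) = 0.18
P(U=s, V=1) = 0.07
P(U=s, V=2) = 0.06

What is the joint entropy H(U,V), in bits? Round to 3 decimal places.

2.063 bits

H(U,V) = −Σ p(x,y)·log₂ p(x,y) over all 6 cells.
  cell (r,0): −0.06·log₂0.06 = 0.2435
  cell (r,1): −0.12·log₂0.12 = 0.3671
  cell (r,2): −0.51·log₂0.51 = 0.4954
  cell (s,0): −0.18·log₂0.18 = 0.4453
  cell (s,1): −0.07·log₂0.07 = 0.2686
  cell (s,2): −0.06·log₂0.06 = 0.2435
Sum = 2.063 bits.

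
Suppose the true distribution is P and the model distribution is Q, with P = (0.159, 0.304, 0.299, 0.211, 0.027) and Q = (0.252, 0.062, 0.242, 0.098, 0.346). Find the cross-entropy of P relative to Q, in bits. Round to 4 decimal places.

H(P,Q) = −Σ p·log₂ q.
  −0.159·log₂(0.252) = 0.31617
  −0.304·log₂(0.062) = 1.21952
  −0.299·log₂(0.242) = 0.61203
  −0.211·log₂(0.098) = 0.70708
  −0.027·log₂(0.346) = 0.04134
H(P,Q) = 2.8961 bits.

2.8961 bits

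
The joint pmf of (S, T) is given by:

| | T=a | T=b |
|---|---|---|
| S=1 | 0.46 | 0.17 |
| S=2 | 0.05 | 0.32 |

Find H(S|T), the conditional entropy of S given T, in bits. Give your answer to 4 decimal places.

Marginals: p(S) = (0.6300, 0.3700), p(T) = (0.5100, 0.4900).
H(S|T) = Σ p(T) · H(S|T=·).
  T=a: p=0.5100, H(S|T=a) = 0.4627
  T=b: p=0.4900, H(S|T=b) = 0.9313
Weighted sum = 0.6923 bits.

0.6923 bits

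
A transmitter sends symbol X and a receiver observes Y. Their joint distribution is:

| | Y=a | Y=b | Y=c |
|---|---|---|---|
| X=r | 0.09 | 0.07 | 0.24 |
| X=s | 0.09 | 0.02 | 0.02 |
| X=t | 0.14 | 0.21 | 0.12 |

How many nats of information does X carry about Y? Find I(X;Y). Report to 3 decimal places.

0.104 nats

Marginals: p(X) = (0.4000, 0.1300, 0.4700), p(Y) = (0.3200, 0.3000, 0.3800).
I(X;Y) = H(X) + H(Y) − H(X,Y).
H(X) = 0.9866, H(Y) = 1.0935, H(X,Y) = 1.9760.
I(X;Y) = 0.9866 + 1.0935 − 1.9760 = 0.104 nats.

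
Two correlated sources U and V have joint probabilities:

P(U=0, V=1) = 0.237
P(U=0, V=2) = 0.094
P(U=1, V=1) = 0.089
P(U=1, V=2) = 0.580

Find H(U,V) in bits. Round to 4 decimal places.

1.5793 bits

H(U,V) = −Σ p(x,y)·log₂ p(x,y) over all 4 cells.
  cell (0,1): −0.237·log₂0.237 = 0.49226
  cell (0,2): −0.094·log₂0.094 = 0.32065
  cell (1,1): −0.089·log₂0.089 = 0.31061
  cell (1,2): −0.580·log₂0.580 = 0.45581
Sum = 1.5793 bits.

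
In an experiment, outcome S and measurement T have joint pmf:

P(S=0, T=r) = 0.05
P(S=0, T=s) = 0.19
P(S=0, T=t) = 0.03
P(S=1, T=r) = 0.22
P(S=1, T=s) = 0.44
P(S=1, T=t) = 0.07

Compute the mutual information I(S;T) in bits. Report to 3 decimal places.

Marginals: p(S) = (0.2700, 0.7300), p(T) = (0.2700, 0.6300, 0.1000).
I(S;T) = H(S) + H(T) − H(S,T).
H(S) = 0.8415, H(T) = 1.2622, H(S,T) = 2.0934.
I(S;T) = 0.8415 + 1.2622 − 2.0934 = 0.010 bits.

0.010 bits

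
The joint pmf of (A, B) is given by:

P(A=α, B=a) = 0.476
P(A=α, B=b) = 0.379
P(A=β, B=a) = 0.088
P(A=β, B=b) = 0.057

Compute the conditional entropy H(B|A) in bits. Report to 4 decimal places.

Marginals: p(A) = (0.8550, 0.1450), p(B) = (0.5640, 0.4360).
H(B|A) = Σ p(A) · H(B|A=·).
  A=α: p=0.8550, H(B|A=α) = 0.9907
  A=β: p=0.1450, H(B|A=β) = 0.9668
Weighted sum = 0.9872 bits.

0.9872 bits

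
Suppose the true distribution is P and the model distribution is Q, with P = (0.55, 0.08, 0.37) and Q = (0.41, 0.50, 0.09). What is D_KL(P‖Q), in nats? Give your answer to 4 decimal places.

D(P‖Q) = Σ p·ln(p/q).
  0.55·ln(0.55/0.41) = 0.16157
  0.08·ln(0.08/0.50) = -0.14661
  0.37·ln(0.37/0.09) = 0.52307
D(P‖Q) = 0.5380 nats.

0.5380 nats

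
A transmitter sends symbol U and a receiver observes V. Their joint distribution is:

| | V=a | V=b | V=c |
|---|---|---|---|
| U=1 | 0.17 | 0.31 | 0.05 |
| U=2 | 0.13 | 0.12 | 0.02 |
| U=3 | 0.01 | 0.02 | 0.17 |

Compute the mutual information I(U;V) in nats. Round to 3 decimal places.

0.239 nats

Marginals: p(U) = (0.5300, 0.2700, 0.2000), p(V) = (0.3100, 0.4500, 0.2400).
I(U;V) = Σ p(x,y)·ln[p(x,y)/(p(x)p(y))].
  (1,a): 0.17·ln(1.0347) = 0.0058
  (1,b): 0.31·ln(1.2998) = 0.0813
  (1,c): 0.05·ln(0.3931) = -0.0467
  (2,a): 0.13·ln(1.5532) = 0.0572
  (2,b): 0.12·ln(0.9877) = -0.0015
  (2,c): 0.02·ln(0.3086) = -0.0235
  (3,a): 0.01·ln(0.1613) = -0.0182
  (3,b): 0.02·ln(0.2222) = -0.0301
  (3,c): 0.17·ln(3.5417) = 0.2150
Sum = 0.239 nats.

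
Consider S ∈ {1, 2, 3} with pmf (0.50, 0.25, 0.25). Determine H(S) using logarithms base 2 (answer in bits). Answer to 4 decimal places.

H(S) = −Σ p·log₂ p.
  −(0.50)·log₂(0.50) = 0.50000
  −(0.25)·log₂(0.25) = 0.50000
  −(0.25)·log₂(0.25) = 0.50000
Sum: 0.50000 + 0.50000 + 0.50000 = 1.5000 bits.

1.5000 bits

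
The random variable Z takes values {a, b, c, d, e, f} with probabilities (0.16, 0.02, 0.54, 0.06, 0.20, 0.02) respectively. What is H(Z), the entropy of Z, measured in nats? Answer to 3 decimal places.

H(Z) = −Σ p·ln p.
  −(0.16)·ln(0.16) = 0.2932
  −(0.02)·ln(0.02) = 0.0782
  −(0.54)·ln(0.54) = 0.3327
  −(0.06)·ln(0.06) = 0.1688
  −(0.20)·ln(0.20) = 0.3219
  −(0.02)·ln(0.02) = 0.0782
Sum: 0.2932 + 0.0782 + 0.3327 + 0.1688 + 0.3219 + 0.0782 = 1.273 nats.

1.273 nats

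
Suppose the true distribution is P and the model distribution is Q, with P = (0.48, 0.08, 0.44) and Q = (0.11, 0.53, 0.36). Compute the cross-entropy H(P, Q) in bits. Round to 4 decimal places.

H(P,Q) = −Σ p·log₂ q.
  −0.48·log₂(0.11) = 1.52852
  −0.08·log₂(0.53) = 0.07327
  −0.44·log₂(0.36) = 0.64853
H(P,Q) = 2.2503 bits.

2.2503 bits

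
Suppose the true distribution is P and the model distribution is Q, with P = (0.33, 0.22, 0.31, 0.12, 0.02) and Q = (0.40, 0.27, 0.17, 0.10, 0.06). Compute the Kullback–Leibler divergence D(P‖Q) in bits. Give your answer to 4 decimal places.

D(P‖Q) = Σ p·log₂(p/q).
  0.33·log₂(0.33/0.40) = -0.09159
  0.22·log₂(0.22/0.27) = -0.06500
  0.31·log₂(0.31/0.17) = 0.26869
  0.12·log₂(0.12/0.10) = 0.03156
  0.02·log₂(0.02/0.06) = -0.03170
D(P‖Q) = 0.1120 bits.

0.1120 bits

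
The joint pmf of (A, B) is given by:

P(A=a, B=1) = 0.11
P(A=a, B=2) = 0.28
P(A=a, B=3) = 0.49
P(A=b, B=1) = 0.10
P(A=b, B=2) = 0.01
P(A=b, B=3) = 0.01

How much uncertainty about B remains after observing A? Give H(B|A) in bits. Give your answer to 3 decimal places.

1.304 bits

Chain rule: H(B|A) = H(A,B) − H(A).
Marginals: p(A) = (0.8800, 0.1200), p(B) = (0.2100, 0.2900, 0.5000).
H(A,B) = 1.8339 bits; H(A) = 0.5294 bits.
H(B|A) = 1.8339 − 0.5294 = 1.304 bits.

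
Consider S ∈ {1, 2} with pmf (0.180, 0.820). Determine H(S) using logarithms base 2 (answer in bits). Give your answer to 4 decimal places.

H(S) = −Σ p·log₂ p.
  −(0.180)·log₂(0.180) = 0.44531
  −(0.820)·log₂(0.820) = 0.23477
Sum: 0.44531 + 0.23477 = 0.6801 bits.

0.6801 bits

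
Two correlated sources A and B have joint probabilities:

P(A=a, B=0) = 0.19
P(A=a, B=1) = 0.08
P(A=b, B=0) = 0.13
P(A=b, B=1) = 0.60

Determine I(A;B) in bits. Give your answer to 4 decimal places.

Marginals: p(A) = (0.2700, 0.7300), p(B) = (0.3200, 0.6800).
I(A;B) = H(A) + H(B) − H(A,B).
H(A) = 0.8415, H(B) = 0.9044, H(A,B) = 1.5716.
I(A;B) = 0.8415 + 0.9044 − 1.5716 = 0.1743 bits.

0.1743 bits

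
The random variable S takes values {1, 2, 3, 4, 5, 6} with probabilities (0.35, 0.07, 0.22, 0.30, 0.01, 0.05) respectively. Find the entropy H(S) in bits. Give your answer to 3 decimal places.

2.083 bits

H(S) = −Σ p·log₂ p.
  −(0.35)·log₂(0.35) = 0.5301
  −(0.07)·log₂(0.07) = 0.2686
  −(0.22)·log₂(0.22) = 0.4806
  −(0.30)·log₂(0.30) = 0.5211
  −(0.01)·log₂(0.01) = 0.0664
  −(0.05)·log₂(0.05) = 0.2161
Sum: 0.5301 + 0.2686 + 0.4806 + 0.5211 + 0.0664 + 0.2161 = 2.083 bits.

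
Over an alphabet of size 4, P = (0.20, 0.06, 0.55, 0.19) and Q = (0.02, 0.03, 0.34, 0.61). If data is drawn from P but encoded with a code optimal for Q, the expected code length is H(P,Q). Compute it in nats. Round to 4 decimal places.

H(P,Q) = −Σ p·ln q.
  −0.20·ln(0.02) = 0.78240
  −0.06·ln(0.03) = 0.21039
  −0.55·ln(0.34) = 0.59335
  −0.19·ln(0.61) = 0.09392
H(P,Q) = 1.6801 nats.

1.6801 nats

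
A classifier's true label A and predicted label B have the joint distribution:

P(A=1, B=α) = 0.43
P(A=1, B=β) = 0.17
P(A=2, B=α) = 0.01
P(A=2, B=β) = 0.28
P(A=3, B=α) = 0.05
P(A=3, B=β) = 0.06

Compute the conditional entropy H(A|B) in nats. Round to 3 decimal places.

Marginals: p(A) = (0.6000, 0.2900, 0.1100), p(B) = (0.4900, 0.5100).
H(A|B) = Σ p(B) · H(A|B=·).
  B=α: p=0.4900, H(A|B=α) = 0.4269
  B=β: p=0.5100, H(A|B=β) = 0.9472
Weighted sum = 0.692 nats.

0.692 nats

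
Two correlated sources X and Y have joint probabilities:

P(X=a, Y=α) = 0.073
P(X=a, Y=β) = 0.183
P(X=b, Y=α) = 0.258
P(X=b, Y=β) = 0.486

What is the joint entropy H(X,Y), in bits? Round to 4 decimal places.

H(X,Y) = −Σ p(x,y)·log₂ p(x,y) over all 4 cells.
  cell (a,α): −0.073·log₂0.073 = 0.27565
  cell (a,β): −0.183·log₂0.183 = 0.44837
  cell (b,α): −0.258·log₂0.258 = 0.50428
  cell (b,β): −0.486·log₂0.486 = 0.50591
Sum = 1.7342 bits.

1.7342 bits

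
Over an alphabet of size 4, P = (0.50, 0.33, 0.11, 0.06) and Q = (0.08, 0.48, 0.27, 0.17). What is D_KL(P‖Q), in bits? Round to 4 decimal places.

D(P‖Q) = Σ p·log₂(p/q).
  0.50·log₂(0.50/0.08) = 1.32193
  0.33·log₂(0.33/0.48) = -0.17839
  0.11·log₂(0.11/0.27) = -0.14250
  0.06·log₂(0.06/0.17) = -0.09015
D(P‖Q) = 0.9109 bits.

0.9109 bits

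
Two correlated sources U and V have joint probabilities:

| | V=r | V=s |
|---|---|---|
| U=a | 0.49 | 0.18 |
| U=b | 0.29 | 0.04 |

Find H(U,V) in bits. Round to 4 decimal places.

1.6532 bits

H(U,V) = −Σ p(x,y)·log₂ p(x,y) over all 4 cells.
  cell (a,r): −0.49·log₂0.49 = 0.50428
  cell (a,s): −0.18·log₂0.18 = 0.44531
  cell (b,r): −0.29·log₂0.29 = 0.51790
  cell (b,s): −0.04·log₂0.04 = 0.18575
Sum = 1.6532 bits.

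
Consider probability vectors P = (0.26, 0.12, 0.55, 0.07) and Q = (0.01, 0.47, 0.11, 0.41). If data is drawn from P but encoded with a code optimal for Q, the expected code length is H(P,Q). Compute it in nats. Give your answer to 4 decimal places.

H(P,Q) = −Σ p·ln q.
  −0.26·ln(0.01) = 1.19734
  −0.12·ln(0.47) = 0.09060
  −0.55·ln(0.11) = 1.21400
  −0.07·ln(0.41) = 0.06241
H(P,Q) = 2.5644 nats.

2.5644 nats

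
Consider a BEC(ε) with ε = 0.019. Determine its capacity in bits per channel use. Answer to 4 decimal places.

Binary erasure channel: capacity C = 1 − ε.
C = 1 − 0.019 = 0.9810 bits per channel use.

0.9810 bits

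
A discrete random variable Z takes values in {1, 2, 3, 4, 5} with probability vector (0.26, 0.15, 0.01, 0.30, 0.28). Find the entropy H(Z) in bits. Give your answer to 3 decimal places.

2.018 bits

H(Z) = −Σ p·log₂ p.
  −(0.26)·log₂(0.26) = 0.5053
  −(0.15)·log₂(0.15) = 0.4105
  −(0.01)·log₂(0.01) = 0.0664
  −(0.30)·log₂(0.30) = 0.5211
  −(0.28)·log₂(0.28) = 0.5142
Sum: 0.5053 + 0.4105 + 0.0664 + 0.5211 + 0.5142 = 2.018 bits.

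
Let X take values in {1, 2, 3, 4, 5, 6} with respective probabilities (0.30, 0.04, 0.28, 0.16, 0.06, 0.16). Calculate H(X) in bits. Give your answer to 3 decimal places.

2.311 bits

H(X) = −Σ p·log₂ p.
  −(0.30)·log₂(0.30) = 0.5211
  −(0.04)·log₂(0.04) = 0.1858
  −(0.28)·log₂(0.28) = 0.5142
  −(0.16)·log₂(0.16) = 0.4230
  −(0.06)·log₂(0.06) = 0.2435
  −(0.16)·log₂(0.16) = 0.4230
Sum: 0.5211 + 0.1858 + 0.5142 + 0.4230 + 0.2435 + 0.4230 = 2.311 bits.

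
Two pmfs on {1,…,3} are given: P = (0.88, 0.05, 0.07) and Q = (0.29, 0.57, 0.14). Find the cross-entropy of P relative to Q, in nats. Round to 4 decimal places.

H(P,Q) = −Σ p·ln q.
  −0.88·ln(0.29) = 1.08933
  −0.05·ln(0.57) = 0.02811
  −0.07·ln(0.14) = 0.13763
H(P,Q) = 1.2551 nats.

1.2551 nats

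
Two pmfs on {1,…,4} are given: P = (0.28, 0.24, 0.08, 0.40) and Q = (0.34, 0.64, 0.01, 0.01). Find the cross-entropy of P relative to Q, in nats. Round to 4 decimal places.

H(P,Q) = −Σ p·ln q.
  −0.28·ln(0.34) = 0.30207
  −0.24·ln(0.64) = 0.10711
  −0.08·ln(0.01) = 0.36841
  −0.40·ln(0.01) = 1.84207
H(P,Q) = 2.6197 nats.

2.6197 nats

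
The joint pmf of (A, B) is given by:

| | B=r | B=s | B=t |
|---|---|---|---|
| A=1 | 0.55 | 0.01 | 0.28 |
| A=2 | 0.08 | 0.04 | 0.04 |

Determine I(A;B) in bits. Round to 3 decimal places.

Marginals: p(A) = (0.8400, 0.1600), p(B) = (0.6300, 0.0500, 0.3200).
I(A;B) = H(A) + H(B) − H(A,B).
H(A) = 0.6343, H(B) = 1.1621, H(A,B) = 1.7180.
I(A;B) = 0.6343 + 1.1621 − 1.7180 = 0.078 bits.

0.078 bits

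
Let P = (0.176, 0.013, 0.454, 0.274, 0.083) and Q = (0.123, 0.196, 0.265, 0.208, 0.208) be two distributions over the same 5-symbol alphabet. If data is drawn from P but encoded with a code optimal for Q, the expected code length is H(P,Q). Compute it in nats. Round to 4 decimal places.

H(P,Q) = −Σ p·ln q.
  −0.176·ln(0.123) = 0.36882
  −0.013·ln(0.196) = 0.02119
  −0.454·ln(0.265) = 0.60292
  −0.274·ln(0.208) = 0.43024
  −0.083·ln(0.208) = 0.13033
H(P,Q) = 1.5535 nats.

1.5535 nats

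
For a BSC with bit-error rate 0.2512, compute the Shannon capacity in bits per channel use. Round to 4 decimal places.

0.1868 bits

Binary symmetric channel: C = 1 − h₂(ε) where h₂ is the binary entropy function.
h₂(0.2512) = −0.2512·log₂0.2512 − 0.7488·log₂0.7488 = 0.8132.
C = 1 − 0.8132 = 0.1868 bits per channel use.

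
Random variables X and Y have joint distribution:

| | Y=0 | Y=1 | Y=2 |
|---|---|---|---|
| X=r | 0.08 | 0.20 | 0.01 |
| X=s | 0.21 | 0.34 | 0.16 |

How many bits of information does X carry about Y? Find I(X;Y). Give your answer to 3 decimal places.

0.054 bits

Marginals: p(X) = (0.2900, 0.7100), p(Y) = (0.2900, 0.5400, 0.1700).
I(X;Y) = H(X) + H(Y) − H(X,Y).
H(X) = 0.8687, H(Y) = 1.4325, H(X,Y) = 2.2473.
I(X;Y) = 0.8687 + 1.4325 − 2.2473 = 0.054 bits.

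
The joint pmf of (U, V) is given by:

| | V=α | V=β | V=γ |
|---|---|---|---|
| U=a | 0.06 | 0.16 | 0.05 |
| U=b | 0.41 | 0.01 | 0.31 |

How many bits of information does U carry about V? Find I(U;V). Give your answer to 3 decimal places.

0.318 bits

Marginals: p(U) = (0.2700, 0.7300), p(V) = (0.4700, 0.1700, 0.3600).
I(U;V) = H(U) + H(V) − H(U,V).
H(U) = 0.8415, H(V) = 1.4772, H(U,V) = 2.0003.
I(U;V) = 0.8415 + 1.4772 − 2.0003 = 0.318 bits.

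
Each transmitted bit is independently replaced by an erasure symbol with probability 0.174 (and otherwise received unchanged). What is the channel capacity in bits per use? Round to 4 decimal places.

0.8260 bits

Binary erasure channel: capacity C = 1 − ε.
C = 1 − 0.174 = 0.8260 bits per channel use.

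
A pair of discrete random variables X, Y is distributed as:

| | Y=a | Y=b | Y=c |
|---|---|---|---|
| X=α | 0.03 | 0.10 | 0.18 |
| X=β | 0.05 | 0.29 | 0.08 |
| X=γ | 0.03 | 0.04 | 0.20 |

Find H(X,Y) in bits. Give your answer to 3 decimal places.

H(X,Y) = −Σ p(x,y)·log₂ p(x,y) over all 9 cells.
  cell (α,a): −0.03·log₂0.03 = 0.1518
  cell (α,b): −0.10·log₂0.10 = 0.3322
  cell (α,c): −0.18·log₂0.18 = 0.4453
  cell (β,a): −0.05·log₂0.05 = 0.2161
  cell (β,b): −0.29·log₂0.29 = 0.5179
  cell (β,c): −0.08·log₂0.08 = 0.2915
  cell (γ,a): −0.03·log₂0.03 = 0.1518
  cell (γ,b): −0.04·log₂0.04 = 0.1858
  cell (γ,c): −0.20·log₂0.20 = 0.4644
Sum = 2.757 bits.

2.757 bits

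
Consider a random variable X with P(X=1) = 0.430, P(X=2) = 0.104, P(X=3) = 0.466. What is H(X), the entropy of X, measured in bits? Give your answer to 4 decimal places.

H(X) = −Σ p·log₂ p.
  −(0.430)·log₂(0.430) = 0.52356
  −(0.104)·log₂(0.104) = 0.33960
  −(0.466)·log₂(0.466) = 0.51334
Sum: 0.52356 + 0.33960 + 0.51334 = 1.3765 bits.

1.3765 bits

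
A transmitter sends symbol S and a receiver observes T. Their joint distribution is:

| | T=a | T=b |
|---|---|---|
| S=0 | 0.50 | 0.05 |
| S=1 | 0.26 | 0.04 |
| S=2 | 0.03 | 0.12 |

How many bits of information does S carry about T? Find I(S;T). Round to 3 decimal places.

Marginals: p(S) = (0.5500, 0.3000, 0.1500), p(T) = (0.7900, 0.2100).
I(S;T) = Σ p(x,y)·log₂[p(x,y)/(p(x)p(y))].
  (0,a): 0.50·log₂(1.1507) = 0.1013
  (0,b): 0.05·log₂(0.4329) = -0.0604
  (1,a): 0.26·log₂(1.0970) = 0.0347
  (1,b): 0.04·log₂(0.6349) = -0.0262
  (2,a): 0.03·log₂(0.2532) = -0.0595
  (2,b): 0.12·log₂(3.8095) = 0.2316
Sum = 0.222 bits.

0.222 bits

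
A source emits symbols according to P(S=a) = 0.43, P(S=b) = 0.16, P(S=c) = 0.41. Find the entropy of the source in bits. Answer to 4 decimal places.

H(S) = −Σ p·log₂ p.
  −(0.43)·log₂(0.43) = 0.52356
  −(0.16)·log₂(0.16) = 0.42302
  −(0.41)·log₂(0.41) = 0.52738
Sum: 0.52356 + 0.42302 + 0.52738 = 1.4740 bits.

1.4740 bits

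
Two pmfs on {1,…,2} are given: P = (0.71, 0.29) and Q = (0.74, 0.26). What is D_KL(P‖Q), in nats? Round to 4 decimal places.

0.0023 nats

D(P‖Q) = Σ p·ln(p/q).
  0.71·ln(0.71/0.74) = -0.02938
  0.29·ln(0.29/0.26) = 0.03167
D(P‖Q) = 0.0023 nats.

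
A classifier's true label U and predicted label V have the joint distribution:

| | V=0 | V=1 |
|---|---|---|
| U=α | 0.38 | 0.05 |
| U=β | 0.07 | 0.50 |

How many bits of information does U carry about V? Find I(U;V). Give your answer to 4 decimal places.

0.4635 bits

Marginals: p(U) = (0.4300, 0.5700), p(V) = (0.4500, 0.5500).
I(U;V) = H(U) + H(V) − H(U,V).
H(U) = 0.9858, H(V) = 0.9928, H(U,V) = 1.5151.
I(U;V) = 0.9858 + 0.9928 − 1.5151 = 0.4635 bits.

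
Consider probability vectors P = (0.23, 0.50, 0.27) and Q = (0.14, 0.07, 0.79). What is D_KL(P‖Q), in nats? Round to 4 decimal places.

0.8074 nats

D(P‖Q) = Σ p·ln(p/q).
  0.23·ln(0.23/0.14) = 0.11418
  0.50·ln(0.50/0.07) = 0.98306
  0.27·ln(0.27/0.79) = -0.28987
D(P‖Q) = 0.8074 nats.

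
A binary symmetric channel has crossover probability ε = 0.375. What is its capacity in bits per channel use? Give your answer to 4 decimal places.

0.0456 bits

Binary symmetric channel: C = 1 − h₂(ε) where h₂ is the binary entropy function.
h₂(0.375) = −0.375·log₂0.375 − 0.625·log₂0.625 = 0.9544.
C = 1 − 0.9544 = 0.0456 bits per channel use.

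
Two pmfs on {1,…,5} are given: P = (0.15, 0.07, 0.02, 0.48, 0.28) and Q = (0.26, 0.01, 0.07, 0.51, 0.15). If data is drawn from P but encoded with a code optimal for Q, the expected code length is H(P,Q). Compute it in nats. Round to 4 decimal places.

H(P,Q) = −Σ p·ln q.
  −0.15·ln(0.26) = 0.20206
  −0.07·ln(0.01) = 0.32236
  −0.02·ln(0.07) = 0.05319
  −0.48·ln(0.51) = 0.32321
  −0.28·ln(0.15) = 0.53119
H(P,Q) = 1.4320 nats.

1.4320 nats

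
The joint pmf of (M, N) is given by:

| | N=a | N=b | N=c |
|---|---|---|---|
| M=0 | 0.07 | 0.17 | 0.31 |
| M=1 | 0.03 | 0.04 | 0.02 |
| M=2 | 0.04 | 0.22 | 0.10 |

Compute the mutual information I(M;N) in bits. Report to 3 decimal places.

Marginals: p(M) = (0.5500, 0.0900, 0.3600), p(N) = (0.1400, 0.4300, 0.4300).
I(M;N) = H(M) + H(N) − H(M,N).
H(M) = 1.3176, H(N) = 1.4442, H(M,N) = 2.6759.
I(M;N) = 1.3176 + 1.4442 − 2.6759 = 0.086 bits.

0.086 bits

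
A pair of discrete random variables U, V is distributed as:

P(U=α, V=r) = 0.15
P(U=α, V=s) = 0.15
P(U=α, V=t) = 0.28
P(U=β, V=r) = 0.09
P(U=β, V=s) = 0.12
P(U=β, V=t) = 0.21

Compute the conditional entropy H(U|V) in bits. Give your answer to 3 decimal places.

Marginals: p(U) = (0.5800, 0.4200), p(V) = (0.2400, 0.2700, 0.4900).
H(U|V) = Σ p(V) · H(U|V=·).
  V=r: p=0.2400, H(U|V=r) = 0.9544
  V=s: p=0.2700, H(U|V=s) = 0.9911
  V=t: p=0.4900, H(U|V=t) = 0.9852
Weighted sum = 0.979 bits.

0.979 bits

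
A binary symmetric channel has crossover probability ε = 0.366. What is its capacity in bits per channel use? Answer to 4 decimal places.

Binary symmetric channel: C = 1 − h₂(ε) where h₂ is the binary entropy function.
h₂(0.366) = −0.366·log₂0.366 − 0.634·log₂0.634 = 0.9476.
C = 1 − 0.9476 = 0.0524 bits per channel use.

0.0524 bits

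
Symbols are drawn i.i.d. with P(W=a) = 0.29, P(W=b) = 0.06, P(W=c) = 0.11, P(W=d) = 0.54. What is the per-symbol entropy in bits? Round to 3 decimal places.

1.592 bits

H(W) = −Σ p·log₂ p.
  −(0.29)·log₂(0.29) = 0.5179
  −(0.06)·log₂(0.06) = 0.2435
  −(0.11)·log₂(0.11) = 0.3503
  −(0.54)·log₂(0.54) = 0.4800
Sum: 0.5179 + 0.2435 + 0.3503 + 0.4800 = 1.592 bits.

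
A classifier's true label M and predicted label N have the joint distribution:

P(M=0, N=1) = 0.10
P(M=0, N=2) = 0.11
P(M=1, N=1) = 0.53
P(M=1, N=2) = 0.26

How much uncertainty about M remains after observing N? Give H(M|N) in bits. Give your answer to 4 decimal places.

Chain rule: H(M|N) = H(M,N) − H(N).
Marginals: p(M) = (0.2100, 0.7900), p(N) = (0.6300, 0.3700).
H(M,N) = 1.6732 bits; H(N) = 0.9507 bits.
H(M|N) = 1.6732 − 0.9507 = 0.7225 bits.

0.7225 bits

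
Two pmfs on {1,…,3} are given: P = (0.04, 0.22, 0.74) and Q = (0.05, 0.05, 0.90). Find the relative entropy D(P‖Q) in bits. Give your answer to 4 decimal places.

0.2484 bits

D(P‖Q) = Σ p·log₂(p/q).
  0.04·log₂(0.04/0.05) = -0.01288
  0.22·log₂(0.22/0.05) = 0.47025
  0.74·log₂(0.74/0.90) = -0.20898
D(P‖Q) = 0.2484 bits.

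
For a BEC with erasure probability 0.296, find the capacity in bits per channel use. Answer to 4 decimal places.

0.7040 bits

Binary erasure channel: capacity C = 1 − ε.
C = 1 − 0.296 = 0.7040 bits per channel use.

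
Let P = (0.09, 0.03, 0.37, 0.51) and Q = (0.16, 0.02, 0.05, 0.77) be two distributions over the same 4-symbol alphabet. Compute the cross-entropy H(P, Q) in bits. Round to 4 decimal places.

2.1987 bits

H(P,Q) = −Σ p·log₂ q.
  −0.09·log₂(0.16) = 0.23795
  −0.03·log₂(0.02) = 0.16932
  −0.37·log₂(0.05) = 1.59911
  −0.51·log₂(0.77) = 0.19231
H(P,Q) = 2.1987 bits.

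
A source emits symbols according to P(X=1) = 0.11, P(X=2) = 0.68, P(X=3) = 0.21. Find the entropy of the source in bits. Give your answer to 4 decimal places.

1.2015 bits

H(X) = −Σ p·log₂ p.
  −(0.11)·log₂(0.11) = 0.35029
  −(0.68)·log₂(0.68) = 0.37835
  −(0.21)·log₂(0.21) = 0.47282
Sum: 0.35029 + 0.37835 + 0.47282 = 1.2015 bits.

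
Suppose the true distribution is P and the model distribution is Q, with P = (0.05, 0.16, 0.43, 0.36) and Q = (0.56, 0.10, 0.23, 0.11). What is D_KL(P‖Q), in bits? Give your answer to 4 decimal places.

D(P‖Q) = Σ p·log₂(p/q).
  0.05·log₂(0.05/0.56) = -0.17427
  0.16·log₂(0.16/0.10) = 0.10849
  0.43·log₂(0.43/0.23) = 0.38816
  0.36·log₂(0.36/0.11) = 0.61578
D(P‖Q) = 0.9382 bits.

0.9382 bits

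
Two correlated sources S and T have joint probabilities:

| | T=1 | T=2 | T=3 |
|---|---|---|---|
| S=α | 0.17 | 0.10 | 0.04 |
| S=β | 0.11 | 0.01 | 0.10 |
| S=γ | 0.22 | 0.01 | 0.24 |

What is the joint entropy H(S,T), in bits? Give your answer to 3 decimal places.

2.743 bits

H(S,T) = −Σ p(x,y)·log₂ p(x,y) over all 9 cells.
  cell (α,1): −0.17·log₂0.17 = 0.4346
  cell (α,2): −0.10·log₂0.10 = 0.3322
  cell (α,3): −0.04·log₂0.04 = 0.1858
  cell (β,1): −0.11·log₂0.11 = 0.3503
  cell (β,2): −0.01·log₂0.01 = 0.0664
  cell (β,3): −0.10·log₂0.10 = 0.3322
  cell (γ,1): −0.22·log₂0.22 = 0.4806
  cell (γ,2): −0.01·log₂0.01 = 0.0664
  cell (γ,3): −0.24·log₂0.24 = 0.4941
Sum = 2.743 bits.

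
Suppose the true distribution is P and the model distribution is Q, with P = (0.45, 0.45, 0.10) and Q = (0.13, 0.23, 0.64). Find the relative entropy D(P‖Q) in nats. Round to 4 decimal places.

D(P‖Q) = Σ p·ln(p/q).
  0.45·ln(0.45/0.13) = 0.55877
  0.45·ln(0.45/0.23) = 0.30203
  0.10·ln(0.10/0.64) = -0.18563
D(P‖Q) = 0.6752 nats.

0.6752 nats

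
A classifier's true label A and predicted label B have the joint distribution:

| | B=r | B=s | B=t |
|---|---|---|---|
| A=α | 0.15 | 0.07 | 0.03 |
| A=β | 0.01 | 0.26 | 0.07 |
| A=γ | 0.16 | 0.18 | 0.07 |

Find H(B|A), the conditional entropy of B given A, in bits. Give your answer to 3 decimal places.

Chain rule: H(B|A) = H(A,B) − H(A).
Marginals: p(A) = (0.2500, 0.3400, 0.4100), p(B) = (0.3200, 0.5100, 0.1700).
H(A,B) = 2.8080 bits; H(A) = 1.5566 bits.
H(B|A) = 2.8080 − 1.5566 = 1.251 bits.

1.251 bits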